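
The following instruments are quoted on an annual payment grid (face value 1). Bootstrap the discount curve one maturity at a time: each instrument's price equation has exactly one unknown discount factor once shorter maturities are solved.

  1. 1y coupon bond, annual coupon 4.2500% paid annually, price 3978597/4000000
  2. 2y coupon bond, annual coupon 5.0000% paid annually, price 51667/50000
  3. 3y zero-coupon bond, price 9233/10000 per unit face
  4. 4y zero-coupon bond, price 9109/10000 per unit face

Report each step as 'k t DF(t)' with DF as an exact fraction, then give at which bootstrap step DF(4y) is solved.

1 1 9541/10000
2 2 9387/10000
3 3 9233/10000
4 4 9109/10000
DF(4y) is solved at step 4

step 1 [1y] bond c/1=17/400: DF=(3978597/4000000 − 17/400·(0))/(1+17/400) = 9541/10000 ≈ 0.954100
step 2 [2y] bond c/1=1/20: DF=(51667/50000 − 1/20·(0.954100))/(1+1/20) = 9387/10000 ≈ 0.938700
step 3 [3y] zero: DF = P = 9233/10000 ≈ 0.923300
step 4 [4y] zero: DF = P = 9109/10000 ≈ 0.910900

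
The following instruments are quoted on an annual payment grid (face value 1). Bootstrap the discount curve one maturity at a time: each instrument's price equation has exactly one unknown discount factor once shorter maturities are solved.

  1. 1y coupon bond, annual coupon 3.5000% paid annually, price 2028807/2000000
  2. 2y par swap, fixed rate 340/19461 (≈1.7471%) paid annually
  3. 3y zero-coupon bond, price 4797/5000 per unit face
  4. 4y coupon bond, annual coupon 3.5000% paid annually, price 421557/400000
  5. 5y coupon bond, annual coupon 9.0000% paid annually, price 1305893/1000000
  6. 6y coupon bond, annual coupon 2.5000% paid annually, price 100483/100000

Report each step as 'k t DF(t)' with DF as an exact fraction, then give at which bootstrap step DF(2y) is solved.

step 1 [1y] bond c/1=7/200: DF=(2028807/2000000 − 7/200·(0))/(1+7/200) = 9801/10000 ≈ 0.980100
step 2 [2y] swap r/1=340/19461: DF=(1 − 340/19461·(0.980100))/(1+340/19461) = 483/500 ≈ 0.966000
step 3 [3y] zero: DF = P = 4797/5000 ≈ 0.959400
step 4 [4y] bond c/1=7/200: DF=(421557/400000 − 7/200·(0.980100+0.966000+0.959400))/(1+7/200) = 23/25 ≈ 0.920000
step 5 [5y] bond c/1=9/100: DF=(1305893/1000000 − 9/100·(0.980100+0.966000+0.959400+0.920000))/(1+9/100) = 4411/5000 ≈ 0.882200
step 6 [6y] bond c/1=1/40: DF=(100483/100000 − 1/40·(0.980100+0.966000+0.959400+0.920000+0.882200))/(1+1/40) = 1731/2000 ≈ 0.865500

1 1 9801/10000
2 2 483/500
3 3 4797/5000
4 4 23/25
5 5 4411/5000
6 6 1731/2000
DF(2y) is solved at step 2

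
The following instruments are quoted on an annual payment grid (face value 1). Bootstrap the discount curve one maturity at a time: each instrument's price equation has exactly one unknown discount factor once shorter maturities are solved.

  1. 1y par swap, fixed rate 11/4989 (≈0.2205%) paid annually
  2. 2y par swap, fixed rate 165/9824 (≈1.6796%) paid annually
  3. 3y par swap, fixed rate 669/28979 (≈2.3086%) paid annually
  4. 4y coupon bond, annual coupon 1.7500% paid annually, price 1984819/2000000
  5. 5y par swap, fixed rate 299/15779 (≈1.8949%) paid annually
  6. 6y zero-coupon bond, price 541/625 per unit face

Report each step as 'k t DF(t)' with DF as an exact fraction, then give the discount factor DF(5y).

1 1 4989/5000
2 2 967/1000
3 3 9331/10000
4 4 1851/2000
5 5 9103/10000
6 6 541/625
DF(5y) = 9103/10000 ≈ 0.910300

step 1 [1y] swap r/1=11/4989: DF=(1 − 11/4989·(0))/(1+11/4989) = 4989/5000 ≈ 0.997800
step 2 [2y] swap r/1=165/9824: DF=(1 − 165/9824·(0.997800))/(1+165/9824) = 967/1000 ≈ 0.967000
step 3 [3y] swap r/1=669/28979: DF=(1 − 669/28979·(0.997800+0.967000))/(1+669/28979) = 9331/10000 ≈ 0.933100
step 4 [4y] bond c/1=7/400: DF=(1984819/2000000 − 7/400·(0.997800+0.967000+0.933100))/(1+7/400) = 1851/2000 ≈ 0.925500
step 5 [5y] swap r/1=299/15779: DF=(1 − 299/15779·(0.997800+0.967000+0.933100+0.925500))/(1+299/15779) = 9103/10000 ≈ 0.910300
step 6 [6y] zero: DF = P = 541/625 ≈ 0.865600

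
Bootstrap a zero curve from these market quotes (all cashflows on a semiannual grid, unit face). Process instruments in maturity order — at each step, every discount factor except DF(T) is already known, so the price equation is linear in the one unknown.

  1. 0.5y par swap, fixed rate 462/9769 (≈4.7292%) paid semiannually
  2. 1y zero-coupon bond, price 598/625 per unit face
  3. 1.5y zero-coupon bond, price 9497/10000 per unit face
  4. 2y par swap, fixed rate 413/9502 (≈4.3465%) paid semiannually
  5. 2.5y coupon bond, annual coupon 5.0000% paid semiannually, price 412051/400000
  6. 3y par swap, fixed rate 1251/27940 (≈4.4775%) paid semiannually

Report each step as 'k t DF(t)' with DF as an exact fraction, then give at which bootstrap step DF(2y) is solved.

step 1 [0.5y] swap r/2=231/9769: DF=(1 − 231/9769·(0))/(1+231/9769) = 9769/10000 ≈ 0.976900
step 2 [1y] zero: DF = P = 598/625 ≈ 0.956800
step 3 [1.5y] zero: DF = P = 9497/10000 ≈ 0.949700
step 4 [2y] swap r/2=413/19004: DF=(1 − 413/19004·(0.976900+0.956800+0.949700))/(1+413/19004) = 4587/5000 ≈ 0.917400
step 5 [2.5y] bond c/2=1/40: DF=(412051/400000 − 1/40·(0.976900+0.956800+0.949700+0.917400))/(1+1/40) = 9123/10000 ≈ 0.912300
step 6 [3y] swap r/2=1251/55880: DF=(1 − 1251/55880·(0.976900+0.956800+0.949700+0.917400+0.912300))/(1+1251/55880) = 8749/10000 ≈ 0.874900

1 1/2 9769/10000
2 1 598/625
3 3/2 9497/10000
4 2 4587/5000
5 5/2 9123/10000
6 3 8749/10000
DF(2y) is solved at step 4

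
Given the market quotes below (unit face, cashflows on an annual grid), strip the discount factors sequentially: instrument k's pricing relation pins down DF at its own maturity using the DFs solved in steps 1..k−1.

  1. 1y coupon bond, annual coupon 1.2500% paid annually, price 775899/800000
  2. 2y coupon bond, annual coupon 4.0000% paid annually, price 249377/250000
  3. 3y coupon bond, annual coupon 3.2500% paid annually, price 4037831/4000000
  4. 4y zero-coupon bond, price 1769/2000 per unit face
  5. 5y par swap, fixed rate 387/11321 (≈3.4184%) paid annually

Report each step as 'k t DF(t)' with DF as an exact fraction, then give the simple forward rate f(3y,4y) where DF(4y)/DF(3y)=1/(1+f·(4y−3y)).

1 1 9579/10000
2 2 9223/10000
3 3 1837/2000
4 4 1769/2000
5 5 2113/2500
f(3y,4y) = ((1837/2000)/(1769/2000) − 1)/(1) = 68/1769 ≈ 3.8440%

step 1 [1y] bond c/1=1/80: DF=(775899/800000 − 1/80·(0))/(1+1/80) = 9579/10000 ≈ 0.957900
step 2 [2y] bond c/1=1/25: DF=(249377/250000 − 1/25·(0.957900))/(1+1/25) = 9223/10000 ≈ 0.922300
step 3 [3y] bond c/1=13/400: DF=(4037831/4000000 − 13/400·(0.957900+0.922300))/(1+13/400) = 1837/2000 ≈ 0.918500
step 4 [4y] zero: DF = P = 1769/2000 ≈ 0.884500
step 5 [5y] swap r/1=387/11321: DF=(1 − 387/11321·(0.957900+0.922300+0.918500+0.884500))/(1+387/11321) = 2113/2500 ≈ 0.845200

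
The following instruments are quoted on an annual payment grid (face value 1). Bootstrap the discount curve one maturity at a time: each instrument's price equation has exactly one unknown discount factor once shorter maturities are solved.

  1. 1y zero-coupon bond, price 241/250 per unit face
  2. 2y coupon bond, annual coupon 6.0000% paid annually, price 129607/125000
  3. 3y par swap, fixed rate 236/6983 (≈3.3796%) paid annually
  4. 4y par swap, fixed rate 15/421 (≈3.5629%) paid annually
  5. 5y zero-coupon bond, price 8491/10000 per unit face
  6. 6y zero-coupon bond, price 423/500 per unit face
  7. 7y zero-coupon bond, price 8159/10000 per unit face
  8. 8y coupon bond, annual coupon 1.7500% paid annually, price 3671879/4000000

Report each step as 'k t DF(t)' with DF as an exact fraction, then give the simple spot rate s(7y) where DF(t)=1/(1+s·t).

1 1 241/250
2 2 2309/2500
3 3 566/625
4 4 1739/2000
5 5 8491/10000
6 6 423/500
7 7 8159/10000
8 8 199/250
s(7y) = (1/(8159/10000) − 1)/(7) = 263/8159 ≈ 3.2234%

step 1 [1y] zero: DF = P = 241/250 ≈ 0.964000
step 2 [2y] bond c/1=3/50: DF=(129607/125000 − 3/50·(0.964000))/(1+3/50) = 2309/2500 ≈ 0.923600
step 3 [3y] swap r/1=236/6983: DF=(1 − 236/6983·(0.964000+0.923600))/(1+236/6983) = 566/625 ≈ 0.905600
step 4 [4y] swap r/1=15/421: DF=(1 − 15/421·(0.964000+0.923600+0.905600))/(1+15/421) = 1739/2000 ≈ 0.869500
step 5 [5y] zero: DF = P = 8491/10000 ≈ 0.849100
step 6 [6y] zero: DF = P = 423/500 ≈ 0.846000
step 7 [7y] zero: DF = P = 8159/10000 ≈ 0.815900
step 8 [8y] bond c/1=7/400: DF=(3671879/4000000 − 7/400·(0.964000+0.923600+0.905600+0.869500+0.849100+0.846000+0.815900))/(1+7/400) = 199/250 ≈ 0.796000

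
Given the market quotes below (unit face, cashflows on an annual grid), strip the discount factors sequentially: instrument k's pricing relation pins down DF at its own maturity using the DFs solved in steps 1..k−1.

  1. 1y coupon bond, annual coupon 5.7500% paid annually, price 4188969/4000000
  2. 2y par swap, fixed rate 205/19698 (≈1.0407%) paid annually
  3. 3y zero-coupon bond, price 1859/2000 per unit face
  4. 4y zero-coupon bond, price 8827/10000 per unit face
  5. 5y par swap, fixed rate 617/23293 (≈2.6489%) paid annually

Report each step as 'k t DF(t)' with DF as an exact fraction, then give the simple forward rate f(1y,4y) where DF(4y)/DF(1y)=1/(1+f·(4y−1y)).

step 1 [1y] bond c/1=23/400: DF=(4188969/4000000 − 23/400·(0))/(1+23/400) = 9903/10000 ≈ 0.990300
step 2 [2y] swap r/1=205/19698: DF=(1 − 205/19698·(0.990300))/(1+205/19698) = 1959/2000 ≈ 0.979500
step 3 [3y] zero: DF = P = 1859/2000 ≈ 0.929500
step 4 [4y] zero: DF = P = 8827/10000 ≈ 0.882700
step 5 [5y] swap r/1=617/23293: DF=(1 − 617/23293·(0.990300+0.979500+0.929500+0.882700))/(1+617/23293) = 4383/5000 ≈ 0.876600

1 1 9903/10000
2 2 1959/2000
3 3 1859/2000
4 4 8827/10000
5 5 4383/5000
f(1y,4y) = ((9903/10000)/(8827/10000) − 1)/(3) = 1076/26481 ≈ 4.0633%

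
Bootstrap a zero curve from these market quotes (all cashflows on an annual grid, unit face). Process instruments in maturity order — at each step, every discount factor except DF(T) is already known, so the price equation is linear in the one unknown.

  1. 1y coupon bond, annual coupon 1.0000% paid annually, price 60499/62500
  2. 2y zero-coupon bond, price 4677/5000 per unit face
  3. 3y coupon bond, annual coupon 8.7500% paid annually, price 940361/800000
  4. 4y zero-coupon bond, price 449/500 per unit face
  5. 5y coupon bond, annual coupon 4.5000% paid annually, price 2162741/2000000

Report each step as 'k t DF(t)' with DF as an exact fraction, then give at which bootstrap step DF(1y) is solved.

step 1 [1y] bond c/1=1/100: DF=(60499/62500 − 1/100·(0))/(1+1/100) = 599/625 ≈ 0.958400
step 2 [2y] zero: DF = P = 4677/5000 ≈ 0.935400
step 3 [3y] bond c/1=7/80: DF=(940361/800000 − 7/80·(0.958400+0.935400))/(1+7/80) = 1857/2000 ≈ 0.928500
step 4 [4y] zero: DF = P = 449/500 ≈ 0.898000
step 5 [5y] bond c/1=9/200: DF=(2162741/2000000 − 9/200·(0.958400+0.935400+0.928500+0.898000))/(1+9/200) = 4373/5000 ≈ 0.874600

1 1 599/625
2 2 4677/5000
3 3 1857/2000
4 4 449/500
5 5 4373/5000
DF(1y) is solved at step 1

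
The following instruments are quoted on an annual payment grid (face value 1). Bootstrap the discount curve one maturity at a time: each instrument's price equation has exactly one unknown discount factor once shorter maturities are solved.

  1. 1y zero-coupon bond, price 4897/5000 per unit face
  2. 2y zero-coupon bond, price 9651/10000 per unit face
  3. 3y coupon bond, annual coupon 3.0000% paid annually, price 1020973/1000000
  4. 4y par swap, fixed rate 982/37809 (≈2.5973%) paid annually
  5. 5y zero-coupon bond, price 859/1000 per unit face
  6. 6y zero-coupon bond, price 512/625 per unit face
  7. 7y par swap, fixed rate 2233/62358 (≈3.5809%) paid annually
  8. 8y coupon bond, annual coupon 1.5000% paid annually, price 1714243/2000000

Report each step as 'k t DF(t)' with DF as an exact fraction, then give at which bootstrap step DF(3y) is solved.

step 1 [1y] zero: DF = P = 4897/5000 ≈ 0.979400
step 2 [2y] zero: DF = P = 9651/10000 ≈ 0.965100
step 3 [3y] bond c/1=3/100: DF=(1020973/1000000 − 3/100·(0.979400+0.965100))/(1+3/100) = 4673/5000 ≈ 0.934600
step 4 [4y] swap r/1=982/37809: DF=(1 − 982/37809·(0.979400+0.965100+0.934600))/(1+982/37809) = 4509/5000 ≈ 0.901800
step 5 [5y] zero: DF = P = 859/1000 ≈ 0.859000
step 6 [6y] zero: DF = P = 512/625 ≈ 0.819200
step 7 [7y] swap r/1=2233/62358: DF=(1 − 2233/62358·(0.979400+0.965100+0.934600+0.901800+0.859000+0.819200))/(1+2233/62358) = 7767/10000 ≈ 0.776700
step 8 [8y] bond c/1=3/200: DF=(1714243/2000000 − 3/200·(0.979400+0.965100+0.934600+0.901800+0.859000+0.819200+0.776700))/(1+3/200) = 7523/10000 ≈ 0.752300

1 1 4897/5000
2 2 9651/10000
3 3 4673/5000
4 4 4509/5000
5 5 859/1000
6 6 512/625
7 7 7767/10000
8 8 7523/10000
DF(3y) is solved at step 3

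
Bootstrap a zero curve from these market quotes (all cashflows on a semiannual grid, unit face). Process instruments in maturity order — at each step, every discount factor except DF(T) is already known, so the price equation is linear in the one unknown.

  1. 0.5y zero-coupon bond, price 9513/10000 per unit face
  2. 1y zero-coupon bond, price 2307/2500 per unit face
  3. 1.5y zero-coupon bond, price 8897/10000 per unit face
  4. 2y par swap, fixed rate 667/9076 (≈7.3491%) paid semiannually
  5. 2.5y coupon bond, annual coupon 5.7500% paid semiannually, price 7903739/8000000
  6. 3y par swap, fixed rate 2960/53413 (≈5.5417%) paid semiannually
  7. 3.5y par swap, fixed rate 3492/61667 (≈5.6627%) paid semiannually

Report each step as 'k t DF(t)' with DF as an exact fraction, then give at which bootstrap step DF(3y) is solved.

1 1/2 9513/10000
2 1 2307/2500
3 3/2 8897/10000
4 2 4333/5000
5 5/2 8589/10000
6 3 213/250
7 7/2 4127/5000
DF(3y) is solved at step 6

step 1 [0.5y] zero: DF = P = 9513/10000 ≈ 0.951300
step 2 [1y] zero: DF = P = 2307/2500 ≈ 0.922800
step 3 [1.5y] zero: DF = P = 8897/10000 ≈ 0.889700
step 4 [2y] swap r/2=667/18152: DF=(1 − 667/18152·(0.951300+0.922800+0.889700))/(1+667/18152) = 4333/5000 ≈ 0.866600
step 5 [2.5y] bond c/2=23/800: DF=(7903739/8000000 − 23/800·(0.951300+0.922800+0.889700+0.866600))/(1+23/800) = 8589/10000 ≈ 0.858900
step 6 [3y] swap r/2=1480/53413: DF=(1 − 1480/53413·(0.951300+0.922800+0.889700+0.866600+0.858900))/(1+1480/53413) = 213/250 ≈ 0.852000
step 7 [3.5y] swap r/2=1746/61667: DF=(1 − 1746/61667·(0.951300+0.922800+0.889700+0.866600+0.858900+0.852000))/(1+1746/61667) = 4127/5000 ≈ 0.825400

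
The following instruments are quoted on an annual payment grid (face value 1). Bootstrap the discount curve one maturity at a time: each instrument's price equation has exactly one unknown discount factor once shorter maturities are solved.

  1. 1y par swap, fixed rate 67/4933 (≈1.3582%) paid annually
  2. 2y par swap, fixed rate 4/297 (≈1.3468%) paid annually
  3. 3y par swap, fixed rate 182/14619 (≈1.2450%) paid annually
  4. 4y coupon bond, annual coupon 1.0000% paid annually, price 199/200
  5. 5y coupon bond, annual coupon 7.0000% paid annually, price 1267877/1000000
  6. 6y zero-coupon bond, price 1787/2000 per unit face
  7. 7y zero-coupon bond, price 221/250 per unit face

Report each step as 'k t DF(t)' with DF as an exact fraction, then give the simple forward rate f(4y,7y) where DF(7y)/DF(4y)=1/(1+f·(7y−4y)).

step 1 [1y] swap r/1=67/4933: DF=(1 − 67/4933·(0))/(1+67/4933) = 4933/5000 ≈ 0.986600
step 2 [2y] swap r/1=4/297: DF=(1 − 4/297·(0.986600))/(1+4/297) = 1217/1250 ≈ 0.973600
step 3 [3y] swap r/1=182/14619: DF=(1 − 182/14619·(0.986600+0.973600))/(1+182/14619) = 2409/2500 ≈ 0.963600
step 4 [4y] bond c/1=1/100: DF=(199/200 − 1/100·(0.986600+0.973600+0.963600))/(1+1/100) = 4781/5000 ≈ 0.956200
step 5 [5y] bond c/1=7/100: DF=(1267877/1000000 − 7/100·(0.986600+0.973600+0.963600+0.956200))/(1+7/100) = 9311/10000 ≈ 0.931100
step 6 [6y] zero: DF = P = 1787/2000 ≈ 0.893500
step 7 [7y] zero: DF = P = 221/250 ≈ 0.884000

1 1 4933/5000
2 2 1217/1250
3 3 2409/2500
4 4 4781/5000
5 5 9311/10000
6 6 1787/2000
7 7 221/250
f(4y,7y) = ((4781/5000)/(221/250) − 1)/(3) = 361/13260 ≈ 2.7225%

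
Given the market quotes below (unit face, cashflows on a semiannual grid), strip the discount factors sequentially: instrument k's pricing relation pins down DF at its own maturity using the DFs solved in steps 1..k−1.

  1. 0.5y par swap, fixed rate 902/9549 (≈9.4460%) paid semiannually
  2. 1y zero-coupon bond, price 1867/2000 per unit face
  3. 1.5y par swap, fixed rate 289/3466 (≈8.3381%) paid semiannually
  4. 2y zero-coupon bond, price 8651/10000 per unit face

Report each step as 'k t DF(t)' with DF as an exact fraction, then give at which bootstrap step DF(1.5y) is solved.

step 1 [0.5y] swap r/2=451/9549: DF=(1 − 451/9549·(0))/(1+451/9549) = 9549/10000 ≈ 0.954900
step 2 [1y] zero: DF = P = 1867/2000 ≈ 0.933500
step 3 [1.5y] swap r/2=289/6932: DF=(1 − 289/6932·(0.954900+0.933500))/(1+289/6932) = 2211/2500 ≈ 0.884400
step 4 [2y] zero: DF = P = 8651/10000 ≈ 0.865100

1 1/2 9549/10000
2 1 1867/2000
3 3/2 2211/2500
4 2 8651/10000
DF(1.5y) is solved at step 3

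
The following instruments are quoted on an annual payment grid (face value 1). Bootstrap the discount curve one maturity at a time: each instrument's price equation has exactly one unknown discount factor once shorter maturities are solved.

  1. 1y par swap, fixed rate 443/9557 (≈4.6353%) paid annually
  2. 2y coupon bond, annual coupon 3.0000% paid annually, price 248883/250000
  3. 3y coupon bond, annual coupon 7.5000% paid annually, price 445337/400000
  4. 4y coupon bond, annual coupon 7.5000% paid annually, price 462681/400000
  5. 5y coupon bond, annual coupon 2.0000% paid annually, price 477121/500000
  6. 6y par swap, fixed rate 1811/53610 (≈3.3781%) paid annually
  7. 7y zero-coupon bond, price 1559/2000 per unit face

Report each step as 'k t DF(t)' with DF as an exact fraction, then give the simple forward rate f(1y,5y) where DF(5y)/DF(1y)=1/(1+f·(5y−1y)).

1 1 9557/10000
2 2 9387/10000
3 3 1807/2000
4 4 1101/1250
5 5 4317/5000
6 6 8189/10000
7 7 1559/2000
f(1y,5y) = ((9557/10000)/(4317/5000) − 1)/(4) = 923/34536 ≈ 2.6726%

step 1 [1y] swap r/1=443/9557: DF=(1 − 443/9557·(0))/(1+443/9557) = 9557/10000 ≈ 0.955700
step 2 [2y] bond c/1=3/100: DF=(248883/250000 − 3/100·(0.955700))/(1+3/100) = 9387/10000 ≈ 0.938700
step 3 [3y] bond c/1=3/40: DF=(445337/400000 − 3/40·(0.955700+0.938700))/(1+3/40) = 1807/2000 ≈ 0.903500
step 4 [4y] bond c/1=3/40: DF=(462681/400000 − 3/40·(0.955700+0.938700+0.903500))/(1+3/40) = 1101/1250 ≈ 0.880800
step 5 [5y] bond c/1=1/50: DF=(477121/500000 − 1/50·(0.955700+0.938700+0.903500+0.880800))/(1+1/50) = 4317/5000 ≈ 0.863400
step 6 [6y] swap r/1=1811/53610: DF=(1 − 1811/53610·(0.955700+0.938700+0.903500+0.880800+0.863400))/(1+1811/53610) = 8189/10000 ≈ 0.818900
step 7 [7y] zero: DF = P = 1559/2000 ≈ 0.779500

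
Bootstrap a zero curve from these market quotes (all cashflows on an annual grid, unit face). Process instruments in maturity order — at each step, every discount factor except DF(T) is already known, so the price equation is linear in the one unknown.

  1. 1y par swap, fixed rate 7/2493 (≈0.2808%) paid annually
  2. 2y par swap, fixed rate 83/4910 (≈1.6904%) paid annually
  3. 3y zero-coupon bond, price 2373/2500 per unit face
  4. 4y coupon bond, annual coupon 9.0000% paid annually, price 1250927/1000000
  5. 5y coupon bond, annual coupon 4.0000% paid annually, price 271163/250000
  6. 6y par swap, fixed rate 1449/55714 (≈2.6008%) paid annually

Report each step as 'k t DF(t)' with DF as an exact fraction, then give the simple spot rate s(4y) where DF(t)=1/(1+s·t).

step 1 [1y] swap r/1=7/2493: DF=(1 − 7/2493·(0))/(1+7/2493) = 2493/2500 ≈ 0.997200
step 2 [2y] swap r/1=83/4910: DF=(1 − 83/4910·(0.997200))/(1+83/4910) = 2417/2500 ≈ 0.966800
step 3 [3y] zero: DF = P = 2373/2500 ≈ 0.949200
step 4 [4y] bond c/1=9/100: DF=(1250927/1000000 − 9/100·(0.997200+0.966800+0.949200))/(1+9/100) = 9071/10000 ≈ 0.907100
step 5 [5y] bond c/1=1/25: DF=(271163/250000 − 1/25·(0.997200+0.966800+0.949200+0.907100))/(1+1/25) = 112/125 ≈ 0.896000
step 6 [6y] swap r/1=1449/55714: DF=(1 − 1449/55714·(0.997200+0.966800+0.949200+0.907100+0.896000))/(1+1449/55714) = 8551/10000 ≈ 0.855100

1 1 2493/2500
2 2 2417/2500
3 3 2373/2500
4 4 9071/10000
5 5 112/125
6 6 8551/10000
s(4y) = (1/(9071/10000) − 1)/(4) = 929/36284 ≈ 2.5604%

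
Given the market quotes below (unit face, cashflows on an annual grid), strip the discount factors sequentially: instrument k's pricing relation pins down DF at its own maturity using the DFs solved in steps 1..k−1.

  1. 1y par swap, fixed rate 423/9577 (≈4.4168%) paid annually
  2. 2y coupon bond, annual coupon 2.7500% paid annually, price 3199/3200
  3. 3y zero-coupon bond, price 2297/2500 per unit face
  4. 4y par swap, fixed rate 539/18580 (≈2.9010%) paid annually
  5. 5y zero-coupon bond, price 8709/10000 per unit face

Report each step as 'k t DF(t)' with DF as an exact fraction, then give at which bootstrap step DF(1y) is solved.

step 1 [1y] swap r/1=423/9577: DF=(1 − 423/9577·(0))/(1+423/9577) = 9577/10000 ≈ 0.957700
step 2 [2y] bond c/1=11/400: DF=(3199/3200 − 11/400·(0.957700))/(1+11/400) = 9473/10000 ≈ 0.947300
step 3 [3y] zero: DF = P = 2297/2500 ≈ 0.918800
step 4 [4y] swap r/1=539/18580: DF=(1 − 539/18580·(0.957700+0.947300+0.918800))/(1+539/18580) = 4461/5000 ≈ 0.892200
step 5 [5y] zero: DF = P = 8709/10000 ≈ 0.870900

1 1 9577/10000
2 2 9473/10000
3 3 2297/2500
4 4 4461/5000
5 5 8709/10000
DF(1y) is solved at step 1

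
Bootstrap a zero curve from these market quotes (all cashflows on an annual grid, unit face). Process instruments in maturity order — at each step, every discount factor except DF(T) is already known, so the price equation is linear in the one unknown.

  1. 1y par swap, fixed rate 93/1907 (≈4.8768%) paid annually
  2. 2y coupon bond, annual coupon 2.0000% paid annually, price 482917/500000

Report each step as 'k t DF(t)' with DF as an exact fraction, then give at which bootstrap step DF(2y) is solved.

step 1 [1y] swap r/1=93/1907: DF=(1 − 93/1907·(0))/(1+93/1907) = 1907/2000 ≈ 0.953500
step 2 [2y] bond c/1=1/50: DF=(482917/500000 − 1/50·(0.953500))/(1+1/50) = 4641/5000 ≈ 0.928200

1 1 1907/2000
2 2 4641/5000
DF(2y) is solved at step 2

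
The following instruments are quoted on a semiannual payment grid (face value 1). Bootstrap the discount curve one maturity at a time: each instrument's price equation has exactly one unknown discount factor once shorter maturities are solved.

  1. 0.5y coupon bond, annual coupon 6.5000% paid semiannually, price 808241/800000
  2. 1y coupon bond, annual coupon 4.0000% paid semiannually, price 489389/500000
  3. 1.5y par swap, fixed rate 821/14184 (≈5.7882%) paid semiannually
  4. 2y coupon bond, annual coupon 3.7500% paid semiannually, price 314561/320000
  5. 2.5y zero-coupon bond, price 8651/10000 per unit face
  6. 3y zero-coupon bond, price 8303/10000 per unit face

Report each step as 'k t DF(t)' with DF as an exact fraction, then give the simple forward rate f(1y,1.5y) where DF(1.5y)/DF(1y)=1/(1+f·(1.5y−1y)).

step 1 [0.5y] bond c/2=13/400: DF=(808241/800000 − 13/400·(0))/(1+13/400) = 1957/2000 ≈ 0.978500
step 2 [1y] bond c/2=1/50: DF=(489389/500000 − 1/50·(0.978500))/(1+1/50) = 2351/2500 ≈ 0.940400
step 3 [1.5y] swap r/2=821/28368: DF=(1 − 821/28368·(0.978500+0.940400))/(1+821/28368) = 9179/10000 ≈ 0.917900
step 4 [2y] bond c/2=3/160: DF=(314561/320000 − 3/160·(0.978500+0.940400+0.917900))/(1+3/160) = 9127/10000 ≈ 0.912700
step 5 [2.5y] zero: DF = P = 8651/10000 ≈ 0.865100
step 6 [3y] zero: DF = P = 8303/10000 ≈ 0.830300

1 1/2 1957/2000
2 1 2351/2500
3 3/2 9179/10000
4 2 9127/10000
5 5/2 8651/10000
6 3 8303/10000
f(1y,1.5y) = ((2351/2500)/(9179/10000) − 1)/(1/2) = 450/9179 ≈ 4.9025%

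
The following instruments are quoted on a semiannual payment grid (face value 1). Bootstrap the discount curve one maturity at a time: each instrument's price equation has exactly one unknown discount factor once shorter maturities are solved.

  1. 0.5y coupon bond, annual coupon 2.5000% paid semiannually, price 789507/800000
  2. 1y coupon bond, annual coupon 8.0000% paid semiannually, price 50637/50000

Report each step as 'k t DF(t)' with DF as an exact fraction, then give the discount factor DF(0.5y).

1 1/2 9747/10000
2 1 9363/10000
DF(0.5y) = 9747/10000 ≈ 0.974700

step 1 [0.5y] bond c/2=1/80: DF=(789507/800000 − 1/80·(0))/(1+1/80) = 9747/10000 ≈ 0.974700
step 2 [1y] bond c/2=1/25: DF=(50637/50000 − 1/25·(0.974700))/(1+1/25) = 9363/10000 ≈ 0.936300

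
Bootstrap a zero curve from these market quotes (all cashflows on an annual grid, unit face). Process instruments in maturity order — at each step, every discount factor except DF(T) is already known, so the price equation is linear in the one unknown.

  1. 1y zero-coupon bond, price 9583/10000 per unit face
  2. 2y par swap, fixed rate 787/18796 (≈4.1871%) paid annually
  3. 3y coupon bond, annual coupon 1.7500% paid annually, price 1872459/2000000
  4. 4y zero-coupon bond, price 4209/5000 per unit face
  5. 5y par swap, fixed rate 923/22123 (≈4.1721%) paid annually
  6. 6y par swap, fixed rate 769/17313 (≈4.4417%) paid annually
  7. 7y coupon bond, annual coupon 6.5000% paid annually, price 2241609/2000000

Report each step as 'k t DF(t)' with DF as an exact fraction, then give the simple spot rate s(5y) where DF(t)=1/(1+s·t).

step 1 [1y] zero: DF = P = 9583/10000 ≈ 0.958300
step 2 [2y] swap r/1=787/18796: DF=(1 − 787/18796·(0.958300))/(1+787/18796) = 9213/10000 ≈ 0.921300
step 3 [3y] bond c/1=7/400: DF=(1872459/2000000 − 7/400·(0.958300+0.921300))/(1+7/400) = 4439/5000 ≈ 0.887800
step 4 [4y] zero: DF = P = 4209/5000 ≈ 0.841800
step 5 [5y] swap r/1=923/22123: DF=(1 − 923/22123·(0.958300+0.921300+0.887800+0.841800))/(1+923/22123) = 4077/5000 ≈ 0.815400
step 6 [6y] swap r/1=769/17313: DF=(1 − 769/17313·(0.958300+0.921300+0.887800+0.841800+0.815400))/(1+769/17313) = 7693/10000 ≈ 0.769300
step 7 [7y] bond c/1=13/200: DF=(2241609/2000000 − 13/200·(0.958300+0.921300+0.887800+0.841800+0.815400+0.769300))/(1+13/200) = 3677/5000 ≈ 0.735400

1 1 9583/10000
2 2 9213/10000
3 3 4439/5000
4 4 4209/5000
5 5 4077/5000
6 6 7693/10000
7 7 3677/5000
s(5y) = (1/(4077/5000) − 1)/(5) = 923/20385 ≈ 4.5278%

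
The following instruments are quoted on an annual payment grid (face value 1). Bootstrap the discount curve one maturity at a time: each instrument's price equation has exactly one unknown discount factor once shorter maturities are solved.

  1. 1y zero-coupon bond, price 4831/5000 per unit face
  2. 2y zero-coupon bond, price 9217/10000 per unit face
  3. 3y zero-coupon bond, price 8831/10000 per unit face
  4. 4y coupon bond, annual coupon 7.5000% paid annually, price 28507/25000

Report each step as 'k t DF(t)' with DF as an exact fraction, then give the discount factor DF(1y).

step 1 [1y] zero: DF = P = 4831/5000 ≈ 0.966200
step 2 [2y] zero: DF = P = 9217/10000 ≈ 0.921700
step 3 [3y] zero: DF = P = 8831/10000 ≈ 0.883100
step 4 [4y] bond c/1=3/40: DF=(28507/25000 − 3/40·(0.966200+0.921700+0.883100))/(1+3/40) = 4337/5000 ≈ 0.867400

1 1 4831/5000
2 2 9217/10000
3 3 8831/10000
4 4 4337/5000
DF(1y) = 4831/5000 ≈ 0.966200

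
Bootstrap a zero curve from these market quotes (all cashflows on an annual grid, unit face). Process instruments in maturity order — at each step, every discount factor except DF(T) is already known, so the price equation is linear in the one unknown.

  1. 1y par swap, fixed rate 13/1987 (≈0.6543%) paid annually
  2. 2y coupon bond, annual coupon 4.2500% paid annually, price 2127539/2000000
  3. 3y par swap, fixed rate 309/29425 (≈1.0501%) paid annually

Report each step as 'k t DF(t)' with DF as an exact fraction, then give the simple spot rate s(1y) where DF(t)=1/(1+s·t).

step 1 [1y] swap r/1=13/1987: DF=(1 − 13/1987·(0))/(1+13/1987) = 1987/2000 ≈ 0.993500
step 2 [2y] bond c/1=17/400: DF=(2127539/2000000 − 17/400·(0.993500))/(1+17/400) = 9799/10000 ≈ 0.979900
step 3 [3y] swap r/1=309/29425: DF=(1 − 309/29425·(0.993500+0.979900))/(1+309/29425) = 9691/10000 ≈ 0.969100

1 1 1987/2000
2 2 9799/10000
3 3 9691/10000
s(1y) = (1/(1987/2000) − 1)/(1) = 13/1987 ≈ 0.6543%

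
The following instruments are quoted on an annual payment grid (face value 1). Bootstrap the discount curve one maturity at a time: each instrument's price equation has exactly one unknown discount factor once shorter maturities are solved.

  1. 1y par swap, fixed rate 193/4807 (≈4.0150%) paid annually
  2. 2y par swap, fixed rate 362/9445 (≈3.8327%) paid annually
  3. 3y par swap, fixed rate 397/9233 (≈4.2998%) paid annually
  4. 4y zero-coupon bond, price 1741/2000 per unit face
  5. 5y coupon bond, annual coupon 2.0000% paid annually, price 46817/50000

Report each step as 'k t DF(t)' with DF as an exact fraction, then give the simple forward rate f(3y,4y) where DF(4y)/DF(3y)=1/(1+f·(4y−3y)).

1 1 4807/5000
2 2 2319/2500
3 3 8809/10000
4 4 1741/2000
5 5 4233/5000
f(3y,4y) = ((8809/10000)/(1741/2000) − 1)/(1) = 104/8705 ≈ 1.1947%

step 1 [1y] swap r/1=193/4807: DF=(1 − 193/4807·(0))/(1+193/4807) = 4807/5000 ≈ 0.961400
step 2 [2y] swap r/1=362/9445: DF=(1 − 362/9445·(0.961400))/(1+362/9445) = 2319/2500 ≈ 0.927600
step 3 [3y] swap r/1=397/9233: DF=(1 − 397/9233·(0.961400+0.927600))/(1+397/9233) = 8809/10000 ≈ 0.880900
step 4 [4y] zero: DF = P = 1741/2000 ≈ 0.870500
step 5 [5y] bond c/1=1/50: DF=(46817/50000 − 1/50·(0.961400+0.927600+0.880900+0.870500))/(1+1/50) = 4233/5000 ≈ 0.846600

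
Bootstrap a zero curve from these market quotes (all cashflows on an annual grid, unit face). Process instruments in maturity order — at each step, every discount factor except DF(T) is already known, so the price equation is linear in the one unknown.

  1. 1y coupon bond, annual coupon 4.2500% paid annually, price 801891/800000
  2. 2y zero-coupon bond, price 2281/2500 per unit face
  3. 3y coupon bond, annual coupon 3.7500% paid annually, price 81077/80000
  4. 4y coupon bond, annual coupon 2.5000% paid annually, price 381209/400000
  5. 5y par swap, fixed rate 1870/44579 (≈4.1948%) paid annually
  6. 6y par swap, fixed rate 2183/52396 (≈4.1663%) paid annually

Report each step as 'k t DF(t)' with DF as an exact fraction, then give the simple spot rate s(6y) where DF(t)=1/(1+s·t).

step 1 [1y] bond c/1=17/400: DF=(801891/800000 − 17/400·(0))/(1+17/400) = 1923/2000 ≈ 0.961500
step 2 [2y] zero: DF = P = 2281/2500 ≈ 0.912400
step 3 [3y] bond c/1=3/80: DF=(81077/80000 − 3/80·(0.961500+0.912400))/(1+3/80) = 9091/10000 ≈ 0.909100
step 4 [4y] bond c/1=1/40: DF=(381209/400000 − 1/40·(0.961500+0.912400+0.909100))/(1+1/40) = 8619/10000 ≈ 0.861900
step 5 [5y] swap r/1=1870/44579: DF=(1 − 1870/44579·(0.961500+0.912400+0.909100+0.861900))/(1+1870/44579) = 813/1000 ≈ 0.813000
step 6 [6y] swap r/1=2183/52396: DF=(1 − 2183/52396·(0.961500+0.912400+0.909100+0.861900+0.813000))/(1+2183/52396) = 7817/10000 ≈ 0.781700

1 1 1923/2000
2 2 2281/2500
3 3 9091/10000
4 4 8619/10000
5 5 813/1000
6 6 7817/10000
s(6y) = (1/(7817/10000) − 1)/(6) = 2183/46902 ≈ 4.6544%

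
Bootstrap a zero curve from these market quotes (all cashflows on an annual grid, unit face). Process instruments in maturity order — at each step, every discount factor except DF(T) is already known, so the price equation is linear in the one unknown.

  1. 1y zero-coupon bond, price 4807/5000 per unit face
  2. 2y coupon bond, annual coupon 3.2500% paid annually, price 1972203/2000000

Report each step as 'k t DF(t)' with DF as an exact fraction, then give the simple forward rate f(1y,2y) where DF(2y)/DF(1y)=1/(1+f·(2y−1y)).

1 1 4807/5000
2 2 578/625
f(1y,2y) = ((4807/5000)/(578/625) − 1)/(1) = 183/4624 ≈ 3.9576%

step 1 [1y] zero: DF = P = 4807/5000 ≈ 0.961400
step 2 [2y] bond c/1=13/400: DF=(1972203/2000000 − 13/400·(0.961400))/(1+13/400) = 578/625 ≈ 0.924800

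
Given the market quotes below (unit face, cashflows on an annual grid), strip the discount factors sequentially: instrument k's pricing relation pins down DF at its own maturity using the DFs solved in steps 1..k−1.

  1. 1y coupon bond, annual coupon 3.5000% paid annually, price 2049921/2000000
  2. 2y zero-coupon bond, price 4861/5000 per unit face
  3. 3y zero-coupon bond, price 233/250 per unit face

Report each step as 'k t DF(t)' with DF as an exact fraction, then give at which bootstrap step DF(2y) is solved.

step 1 [1y] bond c/1=7/200: DF=(2049921/2000000 − 7/200·(0))/(1+7/200) = 9903/10000 ≈ 0.990300
step 2 [2y] zero: DF = P = 4861/5000 ≈ 0.972200
step 3 [3y] zero: DF = P = 233/250 ≈ 0.932000

1 1 9903/10000
2 2 4861/5000
3 3 233/250
DF(2y) is solved at step 2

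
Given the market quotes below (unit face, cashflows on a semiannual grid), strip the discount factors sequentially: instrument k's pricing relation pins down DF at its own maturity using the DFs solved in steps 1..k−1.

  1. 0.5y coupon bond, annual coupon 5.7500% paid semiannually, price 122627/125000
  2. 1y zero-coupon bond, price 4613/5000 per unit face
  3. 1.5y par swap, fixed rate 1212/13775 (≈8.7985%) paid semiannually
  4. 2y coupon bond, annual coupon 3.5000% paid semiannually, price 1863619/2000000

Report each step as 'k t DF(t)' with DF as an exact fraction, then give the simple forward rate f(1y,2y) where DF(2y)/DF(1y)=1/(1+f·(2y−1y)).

step 1 [0.5y] bond c/2=23/800: DF=(122627/125000 − 23/800·(0))/(1+23/800) = 596/625 ≈ 0.953600
step 2 [1y] zero: DF = P = 4613/5000 ≈ 0.922600
step 3 [1.5y] swap r/2=606/13775: DF=(1 − 606/13775·(0.953600+0.922600))/(1+606/13775) = 2197/2500 ≈ 0.878800
step 4 [2y] bond c/2=7/400: DF=(1863619/2000000 − 7/400·(0.953600+0.922600+0.878800))/(1+7/400) = 2171/2500 ≈ 0.868400

1 1/2 596/625
2 1 4613/5000
3 3/2 2197/2500
4 2 2171/2500
f(1y,2y) = ((4613/5000)/(2171/2500) − 1)/(1) = 271/4342 ≈ 6.2414%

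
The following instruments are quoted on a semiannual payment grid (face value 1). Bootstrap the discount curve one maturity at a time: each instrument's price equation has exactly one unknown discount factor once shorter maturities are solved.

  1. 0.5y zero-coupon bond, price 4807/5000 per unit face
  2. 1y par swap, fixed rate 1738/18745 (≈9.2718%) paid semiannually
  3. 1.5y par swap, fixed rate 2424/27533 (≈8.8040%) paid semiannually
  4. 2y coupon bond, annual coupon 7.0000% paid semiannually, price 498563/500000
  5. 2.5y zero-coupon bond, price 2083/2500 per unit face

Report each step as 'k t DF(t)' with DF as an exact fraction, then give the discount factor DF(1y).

step 1 [0.5y] zero: DF = P = 4807/5000 ≈ 0.961400
step 2 [1y] swap r/2=869/18745: DF=(1 − 869/18745·(0.961400))/(1+869/18745) = 9131/10000 ≈ 0.913100
step 3 [1.5y] swap r/2=1212/27533: DF=(1 − 1212/27533·(0.961400+0.913100))/(1+1212/27533) = 2197/2500 ≈ 0.878800
step 4 [2y] bond c/2=7/200: DF=(498563/500000 − 7/200·(0.961400+0.913100+0.878800))/(1+7/200) = 8703/10000 ≈ 0.870300
step 5 [2.5y] zero: DF = P = 2083/2500 ≈ 0.833200

1 1/2 4807/5000
2 1 9131/10000
3 3/2 2197/2500
4 2 8703/10000
5 5/2 2083/2500
DF(1y) = 9131/10000 ≈ 0.913100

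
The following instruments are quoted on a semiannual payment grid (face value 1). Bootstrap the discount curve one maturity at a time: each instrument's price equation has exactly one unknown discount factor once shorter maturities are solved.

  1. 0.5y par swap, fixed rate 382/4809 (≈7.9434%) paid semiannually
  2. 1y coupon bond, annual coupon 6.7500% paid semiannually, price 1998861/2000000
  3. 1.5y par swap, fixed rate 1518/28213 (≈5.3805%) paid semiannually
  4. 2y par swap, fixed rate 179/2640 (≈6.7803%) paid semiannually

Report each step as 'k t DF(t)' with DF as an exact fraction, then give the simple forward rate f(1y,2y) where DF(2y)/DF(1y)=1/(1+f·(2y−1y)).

1 1/2 4809/5000
2 1 4677/5000
3 3/2 9241/10000
4 2 8747/10000
f(1y,2y) = ((4677/5000)/(8747/10000) − 1)/(1) = 607/8747 ≈ 6.9395%

step 1 [0.5y] swap r/2=191/4809: DF=(1 − 191/4809·(0))/(1+191/4809) = 4809/5000 ≈ 0.961800
step 2 [1y] bond c/2=27/800: DF=(1998861/2000000 − 27/800·(0.961800))/(1+27/800) = 4677/5000 ≈ 0.935400
step 3 [1.5y] swap r/2=759/28213: DF=(1 − 759/28213·(0.961800+0.935400))/(1+759/28213) = 9241/10000 ≈ 0.924100
step 4 [2y] swap r/2=179/5280: DF=(1 − 179/5280·(0.961800+0.935400+0.924100))/(1+179/5280) = 8747/10000 ≈ 0.874700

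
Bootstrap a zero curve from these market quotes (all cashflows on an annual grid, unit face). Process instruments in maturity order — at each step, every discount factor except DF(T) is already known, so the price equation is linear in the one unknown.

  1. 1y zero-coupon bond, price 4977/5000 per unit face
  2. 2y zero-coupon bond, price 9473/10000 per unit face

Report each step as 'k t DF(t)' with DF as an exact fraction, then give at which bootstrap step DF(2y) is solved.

1 1 4977/5000
2 2 9473/10000
DF(2y) is solved at step 2

step 1 [1y] zero: DF = P = 4977/5000 ≈ 0.995400
step 2 [2y] zero: DF = P = 9473/10000 ≈ 0.947300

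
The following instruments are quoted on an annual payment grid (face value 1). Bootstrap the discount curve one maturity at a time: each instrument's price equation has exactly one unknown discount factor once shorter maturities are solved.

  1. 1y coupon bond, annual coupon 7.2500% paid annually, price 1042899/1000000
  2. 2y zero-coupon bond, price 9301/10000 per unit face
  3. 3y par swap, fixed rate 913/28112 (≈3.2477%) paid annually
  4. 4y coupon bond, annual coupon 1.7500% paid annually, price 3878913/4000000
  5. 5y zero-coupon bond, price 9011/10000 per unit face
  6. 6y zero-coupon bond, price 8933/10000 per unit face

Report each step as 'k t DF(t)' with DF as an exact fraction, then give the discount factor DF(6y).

1 1 2431/2500
2 2 9301/10000
3 3 9087/10000
4 4 9047/10000
5 5 9011/10000
6 6 8933/10000
DF(6y) = 8933/10000 ≈ 0.893300

step 1 [1y] bond c/1=29/400: DF=(1042899/1000000 − 29/400·(0))/(1+29/400) = 2431/2500 ≈ 0.972400
step 2 [2y] zero: DF = P = 9301/10000 ≈ 0.930100
step 3 [3y] swap r/1=913/28112: DF=(1 − 913/28112·(0.972400+0.930100))/(1+913/28112) = 9087/10000 ≈ 0.908700
step 4 [4y] bond c/1=7/400: DF=(3878913/4000000 − 7/400·(0.972400+0.930100+0.908700))/(1+7/400) = 9047/10000 ≈ 0.904700
step 5 [5y] zero: DF = P = 9011/10000 ≈ 0.901100
step 6 [6y] zero: DF = P = 8933/10000 ≈ 0.893300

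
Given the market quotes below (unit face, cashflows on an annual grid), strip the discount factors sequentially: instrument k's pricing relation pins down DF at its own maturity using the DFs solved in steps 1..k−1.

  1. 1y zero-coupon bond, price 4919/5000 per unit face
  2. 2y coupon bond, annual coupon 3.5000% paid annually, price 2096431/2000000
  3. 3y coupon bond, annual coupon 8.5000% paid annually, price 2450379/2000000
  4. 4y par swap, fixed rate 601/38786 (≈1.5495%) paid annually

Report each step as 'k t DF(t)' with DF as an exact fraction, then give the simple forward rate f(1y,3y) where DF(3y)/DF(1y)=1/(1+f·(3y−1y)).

1 1 4919/5000
2 2 1959/2000
3 3 4877/5000
4 4 9399/10000
f(1y,3y) = ((4919/5000)/(4877/5000) − 1)/(2) = 21/4877 ≈ 0.4306%

step 1 [1y] zero: DF = P = 4919/5000 ≈ 0.983800
step 2 [2y] bond c/1=7/200: DF=(2096431/2000000 − 7/200·(0.983800))/(1+7/200) = 1959/2000 ≈ 0.979500
step 3 [3y] bond c/1=17/200: DF=(2450379/2000000 − 17/200·(0.983800+0.979500))/(1+17/200) = 4877/5000 ≈ 0.975400
step 4 [4y] swap r/1=601/38786: DF=(1 − 601/38786·(0.983800+0.979500+0.975400))/(1+601/38786) = 9399/10000 ≈ 0.939900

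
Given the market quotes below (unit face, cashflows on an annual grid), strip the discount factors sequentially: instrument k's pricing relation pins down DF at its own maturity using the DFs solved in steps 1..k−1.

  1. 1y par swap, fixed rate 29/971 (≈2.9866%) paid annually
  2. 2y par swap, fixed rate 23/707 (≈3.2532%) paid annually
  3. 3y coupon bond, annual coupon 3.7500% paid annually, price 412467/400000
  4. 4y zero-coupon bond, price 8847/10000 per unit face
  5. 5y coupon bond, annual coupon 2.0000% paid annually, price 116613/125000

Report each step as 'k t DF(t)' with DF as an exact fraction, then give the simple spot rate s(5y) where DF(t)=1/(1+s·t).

step 1 [1y] swap r/1=29/971: DF=(1 − 29/971·(0))/(1+29/971) = 971/1000 ≈ 0.971000
step 2 [2y] swap r/1=23/707: DF=(1 − 23/707·(0.971000))/(1+23/707) = 9379/10000 ≈ 0.937900
step 3 [3y] bond c/1=3/80: DF=(412467/400000 − 3/80·(0.971000+0.937900))/(1+3/80) = 9249/10000 ≈ 0.924900
step 4 [4y] zero: DF = P = 8847/10000 ≈ 0.884700
step 5 [5y] bond c/1=1/50: DF=(116613/125000 − 1/50·(0.971000+0.937900+0.924900+0.884700))/(1+1/50) = 8417/10000 ≈ 0.841700

1 1 971/1000
2 2 9379/10000
3 3 9249/10000
4 4 8847/10000
5 5 8417/10000
s(5y) = (1/(8417/10000) − 1)/(5) = 1583/42085 ≈ 3.7614%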